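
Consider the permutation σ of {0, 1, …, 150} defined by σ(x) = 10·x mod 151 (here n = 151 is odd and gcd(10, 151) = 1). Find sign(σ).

Trace 20: π^k(20) = [20, 49, 37, 68, 76, 5, 50] for k=0..6.
Decompose π into cycles: lengths [75, 75, 1] (3 cycles, including the fixed point 0).
3 cycles on 151: each ℓ→(−1)^(ℓ−1), product (−1)^148 = +1.

+1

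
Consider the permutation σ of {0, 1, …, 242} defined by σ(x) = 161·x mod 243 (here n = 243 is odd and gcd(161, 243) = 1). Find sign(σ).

-1

Orbit of 163 under x↦161x: [163, 242, 82, 80, 1, 161]… (length divides ord_243(161)).
Cycle lengths of π_161 on ℤ/243ℤ: [6, 6, 6, 6, 6, 6, 6, 6, 6, 6, 6, 6, 6, 6, 6, 6, 6, 6, 6, 6, 6, 6, 6, 6, 6, 6, 6, 2, 2, 2, 2, 2, 2, 2, 2, 2, 2, 2, 2, 2, 2, 2, 2, 2, 2, 2, 2, 2, 2, 2, 2, 2, 2, 2, 2, 2, 2, 2, 2, 2, 2, 2, 2, 2, 2, 2, 2, 1]; 68 cycles in total.
68 cycles on 243: each ℓ→(−1)^(ℓ−1), product (−1)^175 = -1.
Zolotarev: (161|243) = -1, matching the cycle-count sign.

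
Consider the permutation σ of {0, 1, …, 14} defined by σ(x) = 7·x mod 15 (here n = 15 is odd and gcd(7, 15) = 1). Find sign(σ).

Trace 13: π^k(13) = [13, 1, 7, 4] for k=0..3.
Cycle type of π: 4×3 + 1×3; total 6 cycles.
Σ(ℓ_i−1) = 15−6 = 9; sign = (−1)^9 = -1.

-1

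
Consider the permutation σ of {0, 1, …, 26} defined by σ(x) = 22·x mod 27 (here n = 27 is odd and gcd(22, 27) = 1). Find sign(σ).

+1

Orbit of 13 under x↦22x: [13, 16, 1, 22, 25, 10, 4]… (length divides ord_27(22)).
Decompose π into cycles: lengths [9, 9, 3, 3, 1, 1, 1] (7 cycles, including the fixed point 0).
sign(π) = (−1)^{n − #cycles} = (−1)^{27−7} = (−1)^20 = +1.
Check: (22/27) = +1 by Zolotarev.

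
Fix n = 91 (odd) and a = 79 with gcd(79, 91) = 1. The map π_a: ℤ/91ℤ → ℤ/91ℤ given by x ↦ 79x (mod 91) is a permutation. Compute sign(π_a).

+1

Start at x=53: 53 → 1 → 79 → 53 (one orbit).
π_79 has 39 disjoint cycles with lengths [3, 3, 3, 3, 3, 3, 3, 3, 3, 3, 3, 3, 3, 3, 3, 3, 3, 3, 3, 3, 3, 3, 3, 3, 3, 3, 1, 1, 1, 1, 1, 1, 1, 1, 1, 1, 1, 1, 1] on {0,…,90}.
sign(π) = (−1)^{n − #cycles} = (−1)^{91−39} = (−1)^52 = +1.
Zolotarev: (79|91) = +1, matching the cycle-count sign.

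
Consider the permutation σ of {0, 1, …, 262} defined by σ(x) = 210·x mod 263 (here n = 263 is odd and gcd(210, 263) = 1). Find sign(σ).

Start at x=64: 64 → 27 → 147 → 99 → 13 → 100 → 223 → … (one orbit).
3 cycles of lengths [131, 131, 1].
3 cycles on 263: each ℓ→(−1)^(ℓ−1), product (−1)^260 = +1.

+1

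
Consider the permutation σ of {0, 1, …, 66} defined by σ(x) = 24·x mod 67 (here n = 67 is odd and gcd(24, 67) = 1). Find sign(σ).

Start at x=62: 62 → 14 → 1 → 24 → 40 → 22 → 59 → … (one orbit).
The orbit structure of x ↦ 24x mod 67: 7 orbits of sizes [11, 11, 11, 11, 11, 11, 1].
Σ(ℓ_i−1) = 67−7 = 60; sign = (−1)^60 = +1.
The Jacobi symbol (24|67) = +1 (Zolotarev) agrees.

+1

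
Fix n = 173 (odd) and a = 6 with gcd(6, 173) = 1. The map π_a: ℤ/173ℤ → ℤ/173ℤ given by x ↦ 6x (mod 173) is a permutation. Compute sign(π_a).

+1

Trace 29: π^k(29) = [29, 1, 6, 36, 43, 85, 164] for k=0..6.
5 cycles of lengths [43, 43, 43, 43, 1].
n − c = 173 − 5 = 168; sign = (−1)^168 = +1.
Zolotarev: (6|173) = +1, matching the cycle-count sign.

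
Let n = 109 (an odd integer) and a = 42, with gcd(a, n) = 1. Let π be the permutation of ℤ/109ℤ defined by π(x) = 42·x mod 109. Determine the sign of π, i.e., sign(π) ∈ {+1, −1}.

-1

Orbit of 14 under x↦42x: [14, 43, 62, 97, 41, 87, 57]… (length divides ord_109(42)).
2 cycles of lengths [108, 1].
With 2 cycles on 109 points, sign = (−1)^{109−2} = -1.
Check: (42/109) = -1 by Zolotarev.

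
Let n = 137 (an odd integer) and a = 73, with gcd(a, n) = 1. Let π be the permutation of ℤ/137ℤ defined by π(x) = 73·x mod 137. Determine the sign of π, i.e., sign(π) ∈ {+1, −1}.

+1

Orbit of 60 under x↦73x: [60, 133, 119, 56, 115, 38, 34]… (length divides ord_137(73)).
Cycle lengths of π_73 on ℤ/137ℤ: [17, 17, 17, 17, 17, 17, 17, 17, 1]; 9 cycles in total.
137 − 9 = 128 transpositions; sign(π) = (−1)^128 = +1.
Via Zolotarev, sign(π_{73}) = (73|137) = +1.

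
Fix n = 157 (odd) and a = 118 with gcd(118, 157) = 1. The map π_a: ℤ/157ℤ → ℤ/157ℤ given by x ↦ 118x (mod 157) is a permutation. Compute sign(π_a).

+1

Trace 58: π^k(58) = [58, 93, 141, 153, 156, 39, 49] for k=0..6.
π_118 has 7 disjoint cycles with lengths [26, 26, 26, 26, 26, 26, 1] on {0,…,156}.
Σ(ℓ_i−1) = 157−7 = 150; sign = (−1)^150 = +1.
Check: (118/157) = +1 by Zolotarev.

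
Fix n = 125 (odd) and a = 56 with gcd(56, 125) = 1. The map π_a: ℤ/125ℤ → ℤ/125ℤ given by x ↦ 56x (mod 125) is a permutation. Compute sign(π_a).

+1

Trace 66: π^k(66) = [66, 71, 101, 31, 111, 91, 96] for k=0..6.
Decompose π into cycles: lengths [25, 25, 25, 25, 5, 5, 5, 5, 1, 1, 1, 1, 1] (13 cycles, including the fixed point 0).
13 cycles on 125: each ℓ→(−1)^(ℓ−1), product (−1)^112 = +1.
Via Zolotarev, sign(π_{56}) = (56|125) = +1.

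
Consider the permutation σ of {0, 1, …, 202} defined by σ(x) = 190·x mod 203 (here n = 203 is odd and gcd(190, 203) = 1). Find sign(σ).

Trace 141: π^k(141) = [141, 197, 78, 1, 190, 169, 36] for k=0..6.
The orbit structure of x ↦ 190x mod 203: 35 orbits of sizes [7, 7, 7, 7, 7, 7, 7, 7, 7, 7, 7, 7, 7, 7, 7, 7, 7, 7, 7, 7, 7, 7, 7, 7, 7, 7, 7, 7, 1, 1, 1, 1, 1, 1, 1].
n − c = 203 − 35 = 168; sign = (−1)^168 = +1.

+1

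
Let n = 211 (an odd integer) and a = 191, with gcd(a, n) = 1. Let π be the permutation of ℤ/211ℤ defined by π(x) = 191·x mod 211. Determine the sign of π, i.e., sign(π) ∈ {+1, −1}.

-1

Start at x=28: 28 → 73 → 17 → 82 → 48 → 95 → 210 → … (one orbit).
Cycle lengths of π_191 on ℤ/211ℤ: [210, 1]; 2 cycles in total.
2 cycles on 211: each ℓ→(−1)^(ℓ−1), product (−1)^209 = -1.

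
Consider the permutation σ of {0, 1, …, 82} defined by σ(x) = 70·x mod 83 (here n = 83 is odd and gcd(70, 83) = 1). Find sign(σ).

Start at x=51: 51 → 1 → 70 → 3 → 44 → 9 → 49 → … (one orbit).
Cycle lengths of π_70 on ℤ/83ℤ: [41, 41, 1]; 3 cycles in total.
83 − 3 = 80 transpositions; sign(π) = (−1)^80 = +1.

+1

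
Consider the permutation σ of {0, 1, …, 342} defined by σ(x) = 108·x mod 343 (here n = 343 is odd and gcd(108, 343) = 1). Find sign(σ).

Trace 164: π^k(164) = [164, 219, 328, 95, 313, 190, 283] for k=0..6.
Cycle type of π: 294 + 42 + 6 + 1; total 4 cycles.
sign(π) = (−1)^{n − #cycles} = (−1)^{343−4} = (−1)^339 = -1.
Zolotarev: (108|343) = -1, matching the cycle-count sign.

-1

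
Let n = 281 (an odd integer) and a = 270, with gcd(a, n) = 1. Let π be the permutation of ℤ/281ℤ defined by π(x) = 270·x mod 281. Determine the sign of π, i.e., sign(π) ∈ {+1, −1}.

-1

Orbit of 177 under x↦270x: [177, 20, 61, 172, 75, 18, 83]… (length divides ord_281(270)).
π_270 has 2 disjoint cycles with lengths [280, 1] on {0,…,280}.
With 2 cycles on 281 points, sign = (−1)^{281−2} = -1.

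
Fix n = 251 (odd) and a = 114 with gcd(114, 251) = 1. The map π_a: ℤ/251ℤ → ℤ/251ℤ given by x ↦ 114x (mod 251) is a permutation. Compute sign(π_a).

+1

Start at x=17: 17 → 181 → 52 → 155 → 100 → 105 → 173 → … (one orbit).
The orbit structure of x ↦ 114x mod 251: 3 orbits of sizes [125, 125, 1].
3 cycles on 251: each ℓ→(−1)^(ℓ−1), product (−1)^248 = +1.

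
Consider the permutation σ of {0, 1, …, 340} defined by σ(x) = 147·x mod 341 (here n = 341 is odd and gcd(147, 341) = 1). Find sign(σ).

Start at x=60: 60 → 295 → 58 → 1 → 147 → 126 → 108 → … (one orbit).
The orbit structure of x ↦ 147x mod 341: 36 orbits of sizes [10, 10, 10, 10, 10, 10, 10, 10, 10, 10, 10, 10, 10, 10, 10, 10, 10, 10, 10, 10, 10, 10, 10, 10, 10, 10, 10, 10, 10, 10, 10, 10, 10, 5, 5, 1].
sign(π) = (−1)^{n − #cycles} = (−1)^{341−36} = (−1)^305 = -1.
Zolotarev: (147|341) = -1, matching the cycle-count sign.

-1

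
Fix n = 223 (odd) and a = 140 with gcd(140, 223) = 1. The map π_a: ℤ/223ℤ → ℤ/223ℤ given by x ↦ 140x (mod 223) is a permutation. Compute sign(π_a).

Start at x=220: 220 → 26 → 72 → 45 → 56 → 35 → 217 → … (one orbit).
π_140 has 2 disjoint cycles with lengths [222, 1] on {0,…,222}.
n − c = 223 − 2 = 221; sign = (−1)^221 = -1.
(140|223)_J = -1 (Zolotarev's lemma cross-check).

-1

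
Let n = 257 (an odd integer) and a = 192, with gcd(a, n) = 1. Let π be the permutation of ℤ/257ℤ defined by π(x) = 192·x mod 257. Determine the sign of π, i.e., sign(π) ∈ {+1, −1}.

Orbit of 4 under x↦192x: [4, 254, 195, 175, 190, 243, 139]… (length divides ord_257(192)).
Decompose π into cycles: lengths [256, 1] (2 cycles, including the fixed point 0).
257 − 2 = 255 transpositions; sign(π) = (−1)^255 = -1.

-1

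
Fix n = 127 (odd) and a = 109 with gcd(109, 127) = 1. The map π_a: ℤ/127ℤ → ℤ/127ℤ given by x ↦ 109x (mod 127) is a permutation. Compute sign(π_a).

Trace 20: π^k(20) = [20, 21, 3, 73, 83, 30, 95] for k=0..6.
Cycle lengths of π_109 on ℤ/127ℤ: [126, 1]; 2 cycles in total.
2 cycles on 127: each ℓ→(−1)^(ℓ−1), product (−1)^125 = -1.
Via Zolotarev, sign(π_{109}) = (109|127) = -1.

-1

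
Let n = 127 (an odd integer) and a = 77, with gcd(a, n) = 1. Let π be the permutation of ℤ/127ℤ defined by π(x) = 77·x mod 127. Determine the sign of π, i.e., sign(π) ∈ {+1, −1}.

Orbit of 80 under x↦77x: [80, 64, 102, 107, 111, 38, 5]… (length divides ord_127(77)).
π_77 has 4 disjoint cycles with lengths [42, 42, 42, 1] on {0,…,126}.
127 − 4 = 123 transpositions; sign(π) = (−1)^123 = -1.
The Jacobi symbol (77|127) = -1 (Zolotarev) agrees.

-1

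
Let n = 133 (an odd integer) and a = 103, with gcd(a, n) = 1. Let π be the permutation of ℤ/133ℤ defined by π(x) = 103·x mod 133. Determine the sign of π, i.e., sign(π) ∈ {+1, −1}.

+1

Trace 30: π^k(30) = [30, 31, 1, 103, 102, 132] for k=0..5.
Cycle type of π: 6×22 + 1; total 23 cycles.
With 23 cycles on 133 points, sign = (−1)^{133−23} = +1.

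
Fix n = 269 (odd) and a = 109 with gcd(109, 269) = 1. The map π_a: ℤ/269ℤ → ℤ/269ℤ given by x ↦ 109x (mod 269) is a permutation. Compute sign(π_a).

-1

Orbit of 60 under x↦109x: [60, 84, 10, 14, 181, 92, 75]… (length divides ord_269(109)).
Cycle lengths of π_109 on ℤ/269ℤ: [268, 1]; 2 cycles in total.
n − c = 269 − 2 = 267; sign = (−1)^267 = -1.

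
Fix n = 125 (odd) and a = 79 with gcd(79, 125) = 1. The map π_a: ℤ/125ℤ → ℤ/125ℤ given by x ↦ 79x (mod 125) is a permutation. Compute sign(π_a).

Trace 44: π^k(44) = [44, 101, 104, 91, 64, 56, 49] for k=0..6.
Cycle type of π: 50×2 + 10×2 + 2×2 + 1; total 7 cycles.
With 7 cycles on 125 points, sign = (−1)^{125−7} = +1.
Zolotarev: (79|125) = +1, matching the cycle-count sign.

+1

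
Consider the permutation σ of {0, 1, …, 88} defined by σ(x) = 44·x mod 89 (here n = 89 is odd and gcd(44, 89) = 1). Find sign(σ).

+1

Trace 11: π^k(11) = [11, 39, 25, 32, 73, 8, 85] for k=0..6.
5 cycles of lengths [22, 22, 22, 22, 1].
n − c = 89 − 5 = 84; sign = (−1)^84 = +1.
(44|89)_J = +1 (Zolotarev's lemma cross-check).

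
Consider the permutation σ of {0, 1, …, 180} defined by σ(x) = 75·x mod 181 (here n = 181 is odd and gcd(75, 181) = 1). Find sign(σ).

+1

Start at x=135: 135 → 170 → 80 → 27 → 34 → 16 → 114 → … (one orbit).
Decompose π into cycles: lengths [45, 45, 45, 45, 1] (5 cycles, including the fixed point 0).
5 cycles on 181: each ℓ→(−1)^(ℓ−1), product (−1)^176 = +1.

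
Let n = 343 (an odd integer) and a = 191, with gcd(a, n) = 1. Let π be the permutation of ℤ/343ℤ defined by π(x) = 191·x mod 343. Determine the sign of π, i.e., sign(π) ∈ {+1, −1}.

Orbit of 200 under x↦191x: [200, 127, 247, 186, 197, 240, 221]… (length divides ord_343(191)).
Cycle lengths of π_191 on ℤ/343ℤ: [147, 147, 21, 21, 3, 3, 1]; 7 cycles in total.
With 7 cycles on 343 points, sign = (−1)^{343−7} = +1.

+1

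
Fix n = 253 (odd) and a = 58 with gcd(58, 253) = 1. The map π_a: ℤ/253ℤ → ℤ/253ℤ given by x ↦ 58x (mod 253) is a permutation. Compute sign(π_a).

Trace 146: π^k(146) = [146, 119, 71, 70, 12, 190, 141] for k=0..6.
Cycle lengths of π_58 on ℤ/253ℤ: [55, 55, 55, 55, 11, 11, 5, 5, 1]; 9 cycles in total.
253 − 9 = 244 transpositions; sign(π) = (−1)^244 = +1.
Zolotarev: (58|253) = +1, matching the cycle-count sign.

+1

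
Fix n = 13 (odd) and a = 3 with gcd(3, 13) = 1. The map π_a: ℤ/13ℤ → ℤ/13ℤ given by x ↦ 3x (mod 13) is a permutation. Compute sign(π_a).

+1

Trace 3: π^k(3) = [3, 9, 1] for k=0..2.
Decompose π into cycles: lengths [3, 3, 3, 3, 1] (5 cycles, including the fixed point 0).
13 − 5 = 8 transpositions; sign(π) = (−1)^8 = +1.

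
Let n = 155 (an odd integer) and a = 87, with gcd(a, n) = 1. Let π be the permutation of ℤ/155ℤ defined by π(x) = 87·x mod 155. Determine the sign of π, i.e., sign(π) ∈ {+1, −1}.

Start at x=63: 63 → 56 → 67 → 94 → 118 → 36 → 32 → … (one orbit).
Cycle type of π: 12×10 + 4 + 3×10 + 1; total 22 cycles.
155 − 22 = 133 transpositions; sign(π) = (−1)^133 = -1.

-1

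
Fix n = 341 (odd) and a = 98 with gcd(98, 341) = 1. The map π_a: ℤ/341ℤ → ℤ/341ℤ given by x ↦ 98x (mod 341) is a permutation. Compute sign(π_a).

-1

Orbit of 67 under x↦98x: [67, 87, 1, 98, 56, 32]… (length divides ord_341(98)).
Cycle lengths of π_98 on ℤ/341ℤ: [6, 6, 6, 6, 6, 6, 6, 6, 6, 6, 6, 6, 6, 6, 6, 6, 6, 6, 6, 6, 6, 6, 6, 6, 6, 6, 6, 6, 6, 6, 6, 6, 6, 6, 6, 6, 6, 6, 6, 6, 6, 6, 6, 6, 6, 6, 6, 6, 6, 6, 3, 3, 3, 3, 3, 3, 3, 3, 3, 3, 2, 2, 2, 2, 2, 1]; 66 cycles in total.
n − c = 341 − 66 = 275; sign = (−1)^275 = -1.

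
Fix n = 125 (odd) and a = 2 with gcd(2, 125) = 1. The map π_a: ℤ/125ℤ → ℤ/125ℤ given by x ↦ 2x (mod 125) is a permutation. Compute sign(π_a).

Trace 22: π^k(22) = [22, 44, 88, 51, 102, 79, 33] for k=0..6.
Decompose π into cycles: lengths [100, 20, 4, 1] (4 cycles, including the fixed point 0).
4 cycles on 125: each ℓ→(−1)^(ℓ−1), product (−1)^121 = -1.

-1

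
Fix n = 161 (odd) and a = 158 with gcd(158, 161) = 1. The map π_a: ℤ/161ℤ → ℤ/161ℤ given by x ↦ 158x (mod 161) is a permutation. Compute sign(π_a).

Trace 99: π^k(99) = [99, 25, 86, 64, 130, 93, 43] for k=0..6.
The orbit structure of x ↦ 158x mod 161: 6 orbits of sizes [66, 66, 22, 3, 3, 1].
Σ(ℓ_i−1) = 161−6 = 155; sign = (−1)^155 = -1.
(158|161)_J = -1 (Zolotarev's lemma cross-check).

-1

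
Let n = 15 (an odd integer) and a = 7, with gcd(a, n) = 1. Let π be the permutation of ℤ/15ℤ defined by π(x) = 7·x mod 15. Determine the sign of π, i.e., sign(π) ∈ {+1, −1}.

-1

Start at x=7: 7 → 4 → 13 → 1 → 7 (one orbit).
Cycle type of π: 4×3 + 1×3; total 6 cycles.
With 6 cycles on 15 points, sign = (−1)^{15−6} = -1.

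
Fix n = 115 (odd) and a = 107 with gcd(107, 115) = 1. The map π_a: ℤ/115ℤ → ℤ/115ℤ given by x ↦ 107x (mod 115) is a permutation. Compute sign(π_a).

Start at x=53: 53 → 36 → 57 → 4 → 83 → 26 → 22 → … (one orbit).
The orbit structure of x ↦ 107x mod 115: 5 orbits of sizes [44, 44, 22, 4, 1].
sign(π) = (−1)^{n − #cycles} = (−1)^{115−5} = (−1)^110 = +1.

+1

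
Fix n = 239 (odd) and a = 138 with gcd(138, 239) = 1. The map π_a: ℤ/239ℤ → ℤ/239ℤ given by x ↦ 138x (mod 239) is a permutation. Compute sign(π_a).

Orbit of 203 under x↦138x: [203, 51, 107, 187, 233, 128, 217]… (length divides ord_239(138)).
Cycle type of π: 34×7 + 1; total 8 cycles.
239 − 8 = 231 transpositions; sign(π) = (−1)^231 = -1.

-1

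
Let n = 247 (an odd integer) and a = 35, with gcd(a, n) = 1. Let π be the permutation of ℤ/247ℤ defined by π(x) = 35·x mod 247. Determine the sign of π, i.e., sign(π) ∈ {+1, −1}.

+1

Trace 144: π^k(144) = [144, 100, 42, 235, 74, 120, 1] for k=0..6.
Cycle lengths of π_35 on ℤ/247ℤ: [9, 9, 9, 9, 9, 9, 9, 9, 9, 9, 9, 9, 9, 9, 9, 9, 9, 9, 9, 9, 9, 9, 9, 9, 9, 9, 3, 3, 3, 3, 1]; 31 cycles in total.
Σ(ℓ_i−1) = 247−31 = 216; sign = (−1)^216 = +1.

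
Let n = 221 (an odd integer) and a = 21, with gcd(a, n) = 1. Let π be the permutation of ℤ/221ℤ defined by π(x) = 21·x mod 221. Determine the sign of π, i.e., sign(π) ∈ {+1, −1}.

Orbit of 1 under x↦21x: [1, 21, 220, 200]… (length divides ord_221(21)).
Decompose π into cycles: lengths [4, 4, 4, 4, 4, 4, 4, 4, 4, 4, 4, 4, 4, 4, 4, 4, 4, 4, 4, 4, 4, 4, 4, 4, 4, 4, 4, 4, 4, 4, 4, 4, 4, 4, 4, 4, 4, 4, 4, 4, 4, 4, 4, 4, 4, 4, 4, 4, 4, 4, 4, 4, 4, 4, 4, 1] (56 cycles, including the fixed point 0).
56 cycles on 221: each ℓ→(−1)^(ℓ−1), product (−1)^165 = -1.

-1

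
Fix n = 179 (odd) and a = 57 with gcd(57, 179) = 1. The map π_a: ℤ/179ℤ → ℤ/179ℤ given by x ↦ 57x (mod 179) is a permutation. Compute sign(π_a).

+1

Start at x=142: 142 → 39 → 75 → 158 → 56 → 149 → 80 → … (one orbit).
Cycle lengths of π_57 on ℤ/179ℤ: [89, 89, 1]; 3 cycles in total.
n − c = 179 − 3 = 176; sign = (−1)^176 = +1.
The Jacobi symbol (57|179) = +1 (Zolotarev) agrees.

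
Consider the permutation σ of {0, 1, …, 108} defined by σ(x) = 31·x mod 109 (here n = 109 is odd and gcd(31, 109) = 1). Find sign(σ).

+1

Trace 49: π^k(49) = [49, 102, 1, 31, 89, 34, 73] for k=0..6.
Decompose π into cycles: lengths [54, 54, 1] (3 cycles, including the fixed point 0).
With 3 cycles on 109 points, sign = (−1)^{109−3} = +1.
The Jacobi symbol (31|109) = +1 (Zolotarev) agrees.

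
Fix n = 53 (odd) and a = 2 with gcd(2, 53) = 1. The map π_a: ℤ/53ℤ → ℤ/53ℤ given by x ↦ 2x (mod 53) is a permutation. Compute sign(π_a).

Trace 16: π^k(16) = [16, 32, 11, 22, 44, 35, 17] for k=0..6.
Decompose π into cycles: lengths [52, 1] (2 cycles, including the fixed point 0).
With 2 cycles on 53 points, sign = (−1)^{53−2} = -1.
Via Zolotarev, sign(π_{2}) = (2|53) = -1.

-1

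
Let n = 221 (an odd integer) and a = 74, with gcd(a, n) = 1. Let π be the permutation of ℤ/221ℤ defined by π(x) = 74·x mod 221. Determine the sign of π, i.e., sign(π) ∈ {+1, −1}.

Orbit of 9 under x↦74x: [9, 3, 1, 74, 172, 131, 191]… (length divides ord_221(74)).
The orbit structure of x ↦ 74x mod 221: 10 orbits of sizes [48, 48, 48, 48, 16, 3, 3, 3, 3, 1].
n − c = 221 − 10 = 211; sign = (−1)^211 = -1.
(74|221)_J = -1 (Zolotarev's lemma cross-check).

-1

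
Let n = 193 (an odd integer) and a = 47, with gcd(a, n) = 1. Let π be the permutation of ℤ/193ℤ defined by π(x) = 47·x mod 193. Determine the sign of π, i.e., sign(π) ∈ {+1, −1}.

Start at x=147: 147 → 154 → 97 → 120 → 43 → 91 → 31 → … (one orbit).
The orbit structure of x ↦ 47x mod 193: 2 orbits of sizes [192, 1].
193 − 2 = 191 transpositions; sign(π) = (−1)^191 = -1.
Check: (47/193) = -1 by Zolotarev.

-1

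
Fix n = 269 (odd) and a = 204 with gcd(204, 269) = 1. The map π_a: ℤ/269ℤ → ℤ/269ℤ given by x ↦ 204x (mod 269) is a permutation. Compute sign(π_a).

+1

Trace 235: π^k(235) = [235, 58, 265, 260, 47, 173, 53] for k=0..6.
5 cycles of lengths [67, 67, 67, 67, 1].
Σ(ℓ_i−1) = 269−5 = 264; sign = (−1)^264 = +1.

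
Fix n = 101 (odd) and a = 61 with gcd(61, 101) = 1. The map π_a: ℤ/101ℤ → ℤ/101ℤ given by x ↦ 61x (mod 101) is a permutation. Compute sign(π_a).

-1

Trace 30: π^k(30) = [30, 12, 25, 10, 4, 42, 37] for k=0..6.
2 cycles of lengths [100, 1].
With 2 cycles on 101 points, sign = (−1)^{101−2} = -1.
Zolotarev: (61|101) = -1, matching the cycle-count sign.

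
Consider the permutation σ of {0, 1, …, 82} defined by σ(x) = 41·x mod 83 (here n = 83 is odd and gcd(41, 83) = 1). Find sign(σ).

Start at x=30: 30 → 68 → 49 → 17 → 33 → 25 → 29 → … (one orbit).
π_41 has 3 disjoint cycles with lengths [41, 41, 1] on {0,…,82}.
3 cycles on 83: each ℓ→(−1)^(ℓ−1), product (−1)^80 = +1.
Zolotarev: (41|83) = +1, matching the cycle-count sign.

+1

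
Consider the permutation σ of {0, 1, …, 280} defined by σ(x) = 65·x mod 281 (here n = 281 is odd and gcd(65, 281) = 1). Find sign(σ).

Trace 47: π^k(47) = [47, 245, 189, 202, 204, 53, 73] for k=0..6.
Decompose π into cycles: lengths [56, 56, 56, 56, 56, 1] (6 cycles, including the fixed point 0).
sign(π) = (−1)^{n − #cycles} = (−1)^{281−6} = (−1)^275 = -1.
Check: (65/281) = -1 by Zolotarev.

-1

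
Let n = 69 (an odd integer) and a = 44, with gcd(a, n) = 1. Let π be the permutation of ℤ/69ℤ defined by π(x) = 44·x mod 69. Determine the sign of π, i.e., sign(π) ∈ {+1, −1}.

Start at x=38: 38 → 16 → 14 → 64 → 56 → 49 → 17 → … (one orbit).
Cycle type of π: 22×3 + 2 + 1; total 5 cycles.
With 5 cycles on 69 points, sign = (−1)^{69−5} = +1.

+1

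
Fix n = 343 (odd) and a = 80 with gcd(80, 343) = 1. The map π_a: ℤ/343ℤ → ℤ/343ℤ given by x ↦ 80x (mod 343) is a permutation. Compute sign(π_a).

-1

Orbit of 312 under x↦80x: [312, 264, 197, 325, 275, 48, 67]… (length divides ord_343(80)).
The orbit structure of x ↦ 80x mod 343: 16 orbits of sizes [42, 42, 42, 42, 42, 42, 42, 6, 6, 6, 6, 6, 6, 6, 6, 1].
sign(π) = (−1)^{n − #cycles} = (−1)^{343−16} = (−1)^327 = -1.
The Jacobi symbol (80|343) = -1 (Zolotarev) agrees.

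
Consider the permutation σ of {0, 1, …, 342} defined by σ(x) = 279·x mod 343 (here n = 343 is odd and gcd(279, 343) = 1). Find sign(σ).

-1

Trace 85: π^k(85) = [85, 48, 15, 69, 43, 335, 169] for k=0..6.
Cycle type of π: 98×3 + 14×3 + 2×3 + 1; total 10 cycles.
sign(π) = (−1)^{n − #cycles} = (−1)^{343−10} = (−1)^333 = -1.
(279|343)_J = -1 (Zolotarev's lemma cross-check).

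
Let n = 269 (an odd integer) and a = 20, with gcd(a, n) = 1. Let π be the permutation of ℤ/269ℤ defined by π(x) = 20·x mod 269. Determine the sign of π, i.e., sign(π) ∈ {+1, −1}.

+1

Orbit of 81 under x↦20x: [81, 6, 120, 248, 118, 208, 125]… (length divides ord_269(20)).
Cycle lengths of π_20 on ℤ/269ℤ: [134, 134, 1]; 3 cycles in total.
3 cycles on 269: each ℓ→(−1)^(ℓ−1), product (−1)^266 = +1.
Check: (20/269) = +1 by Zolotarev.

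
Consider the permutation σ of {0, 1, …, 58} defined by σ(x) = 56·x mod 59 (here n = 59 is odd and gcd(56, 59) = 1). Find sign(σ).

Start at x=27: 27 → 37 → 7 → 38 → 4 → 47 → 36 → … (one orbit).
Decompose π into cycles: lengths [58, 1] (2 cycles, including the fixed point 0).
2 cycles on 59: each ℓ→(−1)^(ℓ−1), product (−1)^57 = -1.

-1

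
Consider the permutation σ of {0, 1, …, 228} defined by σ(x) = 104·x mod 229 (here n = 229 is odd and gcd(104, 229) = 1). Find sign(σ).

Trace 17: π^k(17) = [17, 165, 214, 43, 121, 218, 1] for k=0..6.
Cycle lengths of π_104 on ℤ/229ℤ: [19, 19, 19, 19, 19, 19, 19, 19, 19, 19, 19, 19, 1]; 13 cycles in total.
Σ(ℓ_i−1) = 229−13 = 216; sign = (−1)^216 = +1.
(104|229)_J = +1 (Zolotarev's lemma cross-check).

+1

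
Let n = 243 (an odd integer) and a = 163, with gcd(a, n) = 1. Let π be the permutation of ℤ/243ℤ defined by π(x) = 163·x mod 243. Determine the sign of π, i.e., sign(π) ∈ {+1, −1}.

Orbit of 1 under x↦163x: [1, 163, 82]… (length divides ord_243(163)).
π_163 has 135 disjoint cycles with lengths [3, 3, 3, 3, 3, 3, 3, 3, 3, 3, 3, 3, 3, 3, 3, 3, 3, 3, 3, 3, 3, 3, 3, 3, 3, 3, 3, 3, 3, 3, 3, 3, 3, 3, 3, 3, 3, 3, 3, 3, 3, 3, 3, 3, 3, 3, 3, 3, 3, 3, 3, 3, 3, 3, 1, 1, 1, 1, 1, 1, 1, 1, 1, 1, 1, 1, 1, 1, 1, 1, 1, 1, 1, 1, 1, 1, 1, 1, 1, 1, 1, 1, 1, 1, 1, 1, 1, 1, 1, 1, 1, 1, 1, 1, 1, 1, 1, 1, 1, 1, 1, 1, 1, 1, 1, 1, 1, 1, 1, 1, 1, 1, 1, 1, 1, 1, 1, 1, 1, 1, 1, 1, 1, 1, 1, 1, 1, 1, 1, 1, 1, 1, 1, 1, 1] on {0,…,242}.
135 cycles on 243: each ℓ→(−1)^(ℓ−1), product (−1)^108 = +1.

+1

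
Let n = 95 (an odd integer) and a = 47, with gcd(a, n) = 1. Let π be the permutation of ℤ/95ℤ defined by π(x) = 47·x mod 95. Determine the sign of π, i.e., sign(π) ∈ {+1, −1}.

-1

Trace 63: π^k(63) = [63, 16, 87, 4, 93, 1, 47] for k=0..6.
6 cycles of lengths [36, 36, 9, 9, 4, 1].
sign(π) = (−1)^{n − #cycles} = (−1)^{95−6} = (−1)^89 = -1.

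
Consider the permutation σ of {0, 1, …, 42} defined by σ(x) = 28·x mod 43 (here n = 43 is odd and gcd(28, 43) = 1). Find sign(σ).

Trace 7: π^k(7) = [7, 24, 27, 25, 12, 35, 34] for k=0..6.
Decompose π into cycles: lengths [42, 1] (2 cycles, including the fixed point 0).
Σ(ℓ_i−1) = 43−2 = 41; sign = (−1)^41 = -1.
Via Zolotarev, sign(π_{28}) = (28|43) = -1.

-1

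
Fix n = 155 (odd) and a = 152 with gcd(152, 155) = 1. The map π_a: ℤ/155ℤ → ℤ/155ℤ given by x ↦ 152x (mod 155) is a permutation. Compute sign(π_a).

-1

Start at x=107: 107 → 144 → 33 → 56 → 142 → 39 → 38 → … (one orbit).
Cycle lengths of π_152 on ℤ/155ℤ: [60, 60, 15, 15, 4, 1]; 6 cycles in total.
With 6 cycles on 155 points, sign = (−1)^{155−6} = -1.
Zolotarev: (152|155) = -1, matching the cycle-count sign.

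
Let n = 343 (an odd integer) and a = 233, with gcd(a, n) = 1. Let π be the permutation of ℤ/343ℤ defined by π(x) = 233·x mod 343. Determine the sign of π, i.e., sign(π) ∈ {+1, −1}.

Start at x=64: 64 → 163 → 249 → 50 → 331 → 291 → 232 → … (one orbit).
The orbit structure of x ↦ 233x mod 343: 7 orbits of sizes [147, 147, 21, 21, 3, 3, 1].
n − c = 343 − 7 = 336; sign = (−1)^336 = +1.
(233|343)_J = +1 (Zolotarev's lemma cross-check).

+1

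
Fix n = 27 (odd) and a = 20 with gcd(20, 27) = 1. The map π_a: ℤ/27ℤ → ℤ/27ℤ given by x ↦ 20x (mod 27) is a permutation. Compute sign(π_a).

-1

Trace 8: π^k(8) = [8, 25, 14, 10, 11, 4, 26] for k=0..6.
4 cycles of lengths [18, 6, 2, 1].
With 4 cycles on 27 points, sign = (−1)^{27−4} = -1.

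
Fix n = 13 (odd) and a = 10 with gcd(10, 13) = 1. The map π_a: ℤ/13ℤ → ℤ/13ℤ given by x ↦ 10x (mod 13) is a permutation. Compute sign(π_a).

+1

Orbit of 1 under x↦10x: [1, 10, 9, 12, 3, 4]… (length divides ord_13(10)).
π_10 has 3 disjoint cycles with lengths [6, 6, 1] on {0,…,12}.
n − c = 13 − 3 = 10; sign = (−1)^10 = +1.
Via Zolotarev, sign(π_{10}) = (10|13) = +1.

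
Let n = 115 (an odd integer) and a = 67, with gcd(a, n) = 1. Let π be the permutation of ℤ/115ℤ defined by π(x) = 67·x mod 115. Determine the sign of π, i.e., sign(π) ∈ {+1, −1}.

+1

Trace 41: π^k(41) = [41, 102, 49, 63, 81, 22, 94] for k=0..6.
π_67 has 5 disjoint cycles with lengths [44, 44, 22, 4, 1] on {0,…,114}.
With 5 cycles on 115 points, sign = (−1)^{115−5} = +1.
Via Zolotarev, sign(π_{67}) = (67|115) = +1.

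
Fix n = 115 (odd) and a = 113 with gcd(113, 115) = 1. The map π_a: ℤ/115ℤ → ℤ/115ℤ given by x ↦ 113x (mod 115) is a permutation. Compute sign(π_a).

+1

Trace 24: π^k(24) = [24, 67, 96, 38, 39, 37, 41] for k=0..6.
Cycle type of π: 44×2 + 22 + 4 + 1; total 5 cycles.
sign(π) = (−1)^{n − #cycles} = (−1)^{115−5} = (−1)^110 = +1.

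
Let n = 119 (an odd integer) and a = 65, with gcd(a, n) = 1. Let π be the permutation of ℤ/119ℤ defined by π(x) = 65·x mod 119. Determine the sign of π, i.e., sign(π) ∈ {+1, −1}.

Trace 81: π^k(81) = [81, 29, 100, 74, 50, 37, 25] for k=0..6.
Cycle type of π: 48×2 + 16 + 3×2 + 1; total 6 cycles.
Σ(ℓ_i−1) = 119−6 = 113; sign = (−1)^113 = -1.
The Jacobi symbol (65|119) = -1 (Zolotarev) agrees.

-1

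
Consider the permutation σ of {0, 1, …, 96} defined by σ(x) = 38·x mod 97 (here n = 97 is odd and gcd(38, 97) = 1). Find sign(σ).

-1

Trace 27: π^k(27) = [27, 56, 91, 63, 66, 83, 50] for k=0..6.
Cycle lengths of π_38 on ℤ/97ℤ: [96, 1]; 2 cycles in total.
sign(π) = (−1)^{n − #cycles} = (−1)^{97−2} = (−1)^95 = -1.
The Jacobi symbol (38|97) = -1 (Zolotarev) agrees.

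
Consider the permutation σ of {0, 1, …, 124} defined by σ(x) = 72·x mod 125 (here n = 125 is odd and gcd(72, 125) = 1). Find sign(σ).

Orbit of 21 under x↦72x: [21, 12, 114, 83, 101, 22, 84]… (length divides ord_125(72)).
Cycle type of π: 100 + 20 + 4 + 1; total 4 cycles.
4 cycles on 125: each ℓ→(−1)^(ℓ−1), product (−1)^121 = -1.

-1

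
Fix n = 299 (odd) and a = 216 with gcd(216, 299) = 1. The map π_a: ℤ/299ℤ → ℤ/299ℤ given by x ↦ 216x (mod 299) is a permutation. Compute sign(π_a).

-1

Orbit of 265 under x↦216x: [265, 131, 190, 77, 187, 27, 151]… (length divides ord_299(216)).
The orbit structure of x ↦ 216x mod 299: 12 orbits of sizes [44, 44, 44, 44, 44, 44, 11, 11, 4, 4, 4, 1].
12 cycles on 299: each ℓ→(−1)^(ℓ−1), product (−1)^287 = -1.
Via Zolotarev, sign(π_{216}) = (216|299) = -1.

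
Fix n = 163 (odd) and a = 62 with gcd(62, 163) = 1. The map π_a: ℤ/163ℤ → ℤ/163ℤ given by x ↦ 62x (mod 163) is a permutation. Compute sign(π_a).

+1

Start at x=69: 69 → 40 → 35 → 51 → 65 → 118 → 144 → … (one orbit).
Cycle lengths of π_62 on ℤ/163ℤ: [81, 81, 1]; 3 cycles in total.
With 3 cycles on 163 points, sign = (−1)^{163−3} = +1.
Zolotarev: (62|163) = +1, matching the cycle-count sign.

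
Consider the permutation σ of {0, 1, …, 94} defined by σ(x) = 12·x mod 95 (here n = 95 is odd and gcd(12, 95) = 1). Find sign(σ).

Orbit of 1 under x↦12x: [1, 12, 49, 18, 26, 27, 39]… (length divides ord_95(12)).
The orbit structure of x ↦ 12x mod 95: 11 orbits of sizes [12, 12, 12, 12, 12, 12, 6, 6, 6, 4, 1].
11 cycles on 95: each ℓ→(−1)^(ℓ−1), product (−1)^84 = +1.
Zolotarev: (12|95) = +1, matching the cycle-count sign.

+1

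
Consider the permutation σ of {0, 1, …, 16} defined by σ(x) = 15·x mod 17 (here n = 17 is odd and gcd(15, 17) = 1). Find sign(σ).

Trace 8: π^k(8) = [8, 1, 15, 4, 9, 16, 2] for k=0..6.
The orbit structure of x ↦ 15x mod 17: 3 orbits of sizes [8, 8, 1].
n − c = 17 − 3 = 14; sign = (−1)^14 = +1.

+1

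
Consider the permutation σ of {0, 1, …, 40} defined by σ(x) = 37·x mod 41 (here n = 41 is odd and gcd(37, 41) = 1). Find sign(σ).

Start at x=10: 10 → 1 → 37 → 16 → 18 → 10 (one orbit).
Cycle type of π: 5×8 + 1; total 9 cycles.
With 9 cycles on 41 points, sign = (−1)^{41−9} = +1.

+1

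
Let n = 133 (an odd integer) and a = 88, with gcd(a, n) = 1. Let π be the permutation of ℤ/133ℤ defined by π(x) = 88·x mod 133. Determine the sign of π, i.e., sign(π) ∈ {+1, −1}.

Trace 102: π^k(102) = [102, 65, 1, 88, 30, 113] for k=0..5.
Cycle type of π: 6×21 + 3×2 + 1; total 24 cycles.
Σ(ℓ_i−1) = 133−24 = 109; sign = (−1)^109 = -1.
The Jacobi symbol (88|133) = -1 (Zolotarev) agrees.

-1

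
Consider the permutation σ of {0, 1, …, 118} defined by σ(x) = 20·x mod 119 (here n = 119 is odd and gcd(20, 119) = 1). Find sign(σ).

+1

Trace 43: π^k(43) = [43, 27, 64, 90, 15, 62, 50] for k=0..6.
Decompose π into cycles: lengths [16, 16, 16, 16, 16, 16, 16, 2, 2, 2, 1] (11 cycles, including the fixed point 0).
Σ(ℓ_i−1) = 119−11 = 108; sign = (−1)^108 = +1.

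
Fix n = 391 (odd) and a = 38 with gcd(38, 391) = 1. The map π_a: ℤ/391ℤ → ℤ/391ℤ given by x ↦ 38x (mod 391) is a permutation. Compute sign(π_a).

-1

Orbit of 30 under x↦38x: [30, 358, 310, 50, 336, 256, 344]… (length divides ord_391(38)).
14 cycles of lengths [44, 44, 44, 44, 44, 44, 44, 44, 22, 4, 4, 4, 4, 1].
391 − 14 = 377 transpositions; sign(π) = (−1)^377 = -1.
Check: (38/391) = -1 by Zolotarev.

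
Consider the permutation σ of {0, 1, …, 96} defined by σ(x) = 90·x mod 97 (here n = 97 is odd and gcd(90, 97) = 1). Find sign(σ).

-1

Start at x=89: 89 → 56 → 93 → 28 → 95 → 14 → 96 → … (one orbit).
π_90 has 2 disjoint cycles with lengths [96, 1] on {0,…,96}.
2 cycles on 97: each ℓ→(−1)^(ℓ−1), product (−1)^95 = -1.
Check: (90/97) = -1 by Zolotarev.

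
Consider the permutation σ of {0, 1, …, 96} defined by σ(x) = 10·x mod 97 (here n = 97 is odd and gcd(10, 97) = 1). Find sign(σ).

-1

Orbit of 67 under x↦10x: [67, 88, 7, 70, 21, 16, 63]… (length divides ord_97(10)).
Cycle type of π: 96 + 1; total 2 cycles.
2 cycles on 97: each ℓ→(−1)^(ℓ−1), product (−1)^95 = -1.
Zolotarev: (10|97) = -1, matching the cycle-count sign.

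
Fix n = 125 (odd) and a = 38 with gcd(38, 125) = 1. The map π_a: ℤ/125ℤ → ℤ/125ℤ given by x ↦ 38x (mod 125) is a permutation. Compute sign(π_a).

Trace 49: π^k(49) = [49, 112, 6, 103, 39, 107, 66] for k=0..6.
Cycle type of π: 100 + 20 + 4 + 1; total 4 cycles.
4 cycles on 125: each ℓ→(−1)^(ℓ−1), product (−1)^121 = -1.

-1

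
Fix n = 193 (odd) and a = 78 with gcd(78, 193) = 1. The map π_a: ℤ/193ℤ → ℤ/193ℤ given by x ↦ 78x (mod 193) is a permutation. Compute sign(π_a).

-1

Start at x=159: 159 → 50 → 40 → 32 → 180 → 144 → 38 → … (one orbit).
Cycle lengths of π_78 on ℤ/193ℤ: [192, 1]; 2 cycles in total.
2 cycles on 193: each ℓ→(−1)^(ℓ−1), product (−1)^191 = -1.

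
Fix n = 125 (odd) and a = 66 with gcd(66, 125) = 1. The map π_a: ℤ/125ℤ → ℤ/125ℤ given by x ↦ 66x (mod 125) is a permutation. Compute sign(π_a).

+1

Start at x=96: 96 → 86 → 51 → 116 → 31 → 46 → 36 → … (one orbit).
Decompose π into cycles: lengths [25, 25, 25, 25, 5, 5, 5, 5, 1, 1, 1, 1, 1] (13 cycles, including the fixed point 0).
sign(π) = (−1)^{n − #cycles} = (−1)^{125−13} = (−1)^112 = +1.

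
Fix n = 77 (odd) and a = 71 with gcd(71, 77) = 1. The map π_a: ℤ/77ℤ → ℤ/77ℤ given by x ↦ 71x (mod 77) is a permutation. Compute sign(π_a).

+1

Start at x=36: 36 → 15 → 64 → 1 → 71 → 36 (one orbit).
Cycle type of π: 5×14 + 1×7; total 21 cycles.
Σ(ℓ_i−1) = 77−21 = 56; sign = (−1)^56 = +1.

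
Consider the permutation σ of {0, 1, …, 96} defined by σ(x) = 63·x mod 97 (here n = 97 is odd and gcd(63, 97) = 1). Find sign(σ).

-1

Orbit of 42 under x↦63x: [42, 27, 52, 75, 69, 79, 30]… (length divides ord_97(63)).
Decompose π into cycles: lengths [32, 32, 32, 1] (4 cycles, including the fixed point 0).
Σ(ℓ_i−1) = 97−4 = 93; sign = (−1)^93 = -1.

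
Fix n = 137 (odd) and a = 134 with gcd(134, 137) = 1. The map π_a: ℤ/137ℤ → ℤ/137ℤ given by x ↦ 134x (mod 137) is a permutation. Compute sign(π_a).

Orbit of 83 under x↦134x: [83, 25, 62, 88, 10, 107, 90]… (length divides ord_137(134)).
The orbit structure of x ↦ 134x mod 137: 2 orbits of sizes [136, 1].
sign(π) = (−1)^{n − #cycles} = (−1)^{137−2} = (−1)^135 = -1.

-1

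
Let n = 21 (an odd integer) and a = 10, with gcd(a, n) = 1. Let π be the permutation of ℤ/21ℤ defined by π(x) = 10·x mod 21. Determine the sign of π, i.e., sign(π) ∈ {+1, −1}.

Start at x=4: 4 → 19 → 1 → 10 → 16 → 13 → 4 (one orbit).
Cycle type of π: 6×3 + 1×3; total 6 cycles.
Σ(ℓ_i−1) = 21−6 = 15; sign = (−1)^15 = -1.

-1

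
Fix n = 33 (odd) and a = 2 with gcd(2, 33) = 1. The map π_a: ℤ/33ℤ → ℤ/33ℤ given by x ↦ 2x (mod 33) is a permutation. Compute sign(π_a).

Orbit of 16 under x↦2x: [16, 32, 31, 29, 25, 17, 1]… (length divides ord_33(2)).
Cycle lengths of π_2 on ℤ/33ℤ: [10, 10, 10, 2, 1]; 5 cycles in total.
Σ(ℓ_i−1) = 33−5 = 28; sign = (−1)^28 = +1.
The Jacobi symbol (2|33) = +1 (Zolotarev) agrees.

+1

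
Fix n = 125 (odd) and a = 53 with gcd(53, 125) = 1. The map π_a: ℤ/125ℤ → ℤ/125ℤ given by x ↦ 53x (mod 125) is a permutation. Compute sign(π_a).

-1

Trace 46: π^k(46) = [46, 63, 89, 92, 1, 53, 59] for k=0..6.
The orbit structure of x ↦ 53x mod 125: 4 orbits of sizes [100, 20, 4, 1].
sign(π) = (−1)^{n − #cycles} = (−1)^{125−4} = (−1)^121 = -1.
Via Zolotarev, sign(π_{53}) = (53|125) = -1.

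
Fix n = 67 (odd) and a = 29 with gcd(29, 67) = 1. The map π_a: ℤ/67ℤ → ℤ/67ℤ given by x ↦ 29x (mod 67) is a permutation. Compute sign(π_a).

Trace 1: π^k(1) = [1, 29, 37] for k=0..2.
π_29 has 23 disjoint cycles with lengths [3, 3, 3, 3, 3, 3, 3, 3, 3, 3, 3, 3, 3, 3, 3, 3, 3, 3, 3, 3, 3, 3, 1] on {0,…,66}.
n − c = 67 − 23 = 44; sign = (−1)^44 = +1.

+1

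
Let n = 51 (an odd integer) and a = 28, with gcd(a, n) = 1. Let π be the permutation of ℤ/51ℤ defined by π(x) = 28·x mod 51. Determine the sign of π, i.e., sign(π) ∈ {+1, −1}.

Orbit of 43 under x↦28x: [43, 31, 1, 28, 19, 22, 4]… (length divides ord_51(28)).
The orbit structure of x ↦ 28x mod 51: 6 orbits of sizes [16, 16, 16, 1, 1, 1].
sign(π) = (−1)^{n − #cycles} = (−1)^{51−6} = (−1)^45 = -1.
The Jacobi symbol (28|51) = -1 (Zolotarev) agrees.

-1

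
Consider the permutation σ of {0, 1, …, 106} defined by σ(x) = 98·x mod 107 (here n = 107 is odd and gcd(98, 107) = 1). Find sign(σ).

-1

Trace 41: π^k(41) = [41, 59, 4, 71, 3, 80, 29] for k=0..6.
Cycle lengths of π_98 on ℤ/107ℤ: [106, 1]; 2 cycles in total.
With 2 cycles on 107 points, sign = (−1)^{107−2} = -1.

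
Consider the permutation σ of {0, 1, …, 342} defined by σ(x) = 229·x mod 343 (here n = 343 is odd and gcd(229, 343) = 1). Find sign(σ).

Trace 145: π^k(145) = [145, 277, 321, 107, 150, 50, 131] for k=0..6.
π_229 has 4 disjoint cycles with lengths [294, 42, 6, 1] on {0,…,342}.
With 4 cycles on 343 points, sign = (−1)^{343−4} = -1.
The Jacobi symbol (229|343) = -1 (Zolotarev) agrees.

-1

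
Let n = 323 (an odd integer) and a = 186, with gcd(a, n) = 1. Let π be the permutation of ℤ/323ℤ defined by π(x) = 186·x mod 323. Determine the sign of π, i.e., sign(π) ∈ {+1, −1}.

-1

Orbit of 256 under x↦186x: [256, 135, 239, 203, 290, 322, 137]… (length divides ord_323(186)).
Decompose π into cycles: lengths [18, 18, 18, 18, 18, 18, 18, 18, 18, 18, 18, 18, 18, 18, 18, 18, 18, 2, 2, 2, 2, 2, 2, 2, 2, 1] (26 cycles, including the fixed point 0).
n − c = 323 − 26 = 297; sign = (−1)^297 = -1.
The Jacobi symbol (186|323) = -1 (Zolotarev) agrees.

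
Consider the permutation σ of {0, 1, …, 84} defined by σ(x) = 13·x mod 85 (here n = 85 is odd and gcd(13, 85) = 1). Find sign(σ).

Start at x=13: 13 → 84 → 72 → 1 → 13 (one orbit).
22 cycles of lengths [4, 4, 4, 4, 4, 4, 4, 4, 4, 4, 4, 4, 4, 4, 4, 4, 4, 4, 4, 4, 4, 1].
n − c = 85 − 22 = 63; sign = (−1)^63 = -1.

-1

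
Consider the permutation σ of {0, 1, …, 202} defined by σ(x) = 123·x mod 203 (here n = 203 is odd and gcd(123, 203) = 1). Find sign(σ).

+1

Trace 107: π^k(107) = [107, 169, 81, 16, 141, 88, 65] for k=0..6.
Decompose π into cycles: lengths [21, 21, 21, 21, 21, 21, 21, 21, 7, 7, 7, 7, 3, 3, 1] (15 cycles, including the fixed point 0).
sign(π) = (−1)^{n − #cycles} = (−1)^{203−15} = (−1)^188 = +1.
(123|203)_J = +1 (Zolotarev's lemma cross-check).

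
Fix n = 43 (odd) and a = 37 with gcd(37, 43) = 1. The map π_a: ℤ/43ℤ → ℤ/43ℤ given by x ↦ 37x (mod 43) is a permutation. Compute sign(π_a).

-1

Orbit of 7 under x↦37x: [7, 1, 37, 36, 42, 6]… (length divides ord_43(37)).
Decompose π into cycles: lengths [6, 6, 6, 6, 6, 6, 6, 1] (8 cycles, including the fixed point 0).
8 cycles on 43: each ℓ→(−1)^(ℓ−1), product (−1)^35 = -1.
(37|43)_J = -1 (Zolotarev's lemma cross-check).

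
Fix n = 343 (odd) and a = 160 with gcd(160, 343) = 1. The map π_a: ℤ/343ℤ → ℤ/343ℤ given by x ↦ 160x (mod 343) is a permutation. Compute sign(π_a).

-1

Orbit of 85 under x↦160x: [85, 223, 8, 251, 29, 181, 148]… (length divides ord_343(160)).
Cycle lengths of π_160 on ℤ/343ℤ: [98, 98, 98, 14, 14, 14, 2, 2, 2, 1]; 10 cycles in total.
n − c = 343 − 10 = 333; sign = (−1)^333 = -1.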